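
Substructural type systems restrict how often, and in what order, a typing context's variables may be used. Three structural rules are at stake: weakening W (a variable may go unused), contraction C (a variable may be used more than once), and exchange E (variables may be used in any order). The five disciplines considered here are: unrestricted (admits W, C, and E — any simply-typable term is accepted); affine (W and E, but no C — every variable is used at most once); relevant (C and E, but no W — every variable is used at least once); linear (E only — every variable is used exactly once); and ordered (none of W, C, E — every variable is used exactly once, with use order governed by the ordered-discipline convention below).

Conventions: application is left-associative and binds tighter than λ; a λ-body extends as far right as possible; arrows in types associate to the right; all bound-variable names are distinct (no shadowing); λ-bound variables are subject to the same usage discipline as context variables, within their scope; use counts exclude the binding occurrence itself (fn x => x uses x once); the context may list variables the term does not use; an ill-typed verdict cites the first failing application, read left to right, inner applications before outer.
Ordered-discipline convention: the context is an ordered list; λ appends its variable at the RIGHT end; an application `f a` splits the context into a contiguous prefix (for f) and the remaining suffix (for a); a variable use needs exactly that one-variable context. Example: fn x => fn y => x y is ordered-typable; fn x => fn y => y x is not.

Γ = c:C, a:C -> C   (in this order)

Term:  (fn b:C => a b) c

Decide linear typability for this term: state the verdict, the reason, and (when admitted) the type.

yes — exactly-once usage across c, a, b; term : C
use counts: c: 1×; a: 1×; b (λ-bound): 1×
uses in reading order: a, b, c
typing: well-typed — term : C
across the five disciplines: ordered ✗, linear ✓, affine ✓, relevant ✓, unrestricted ✓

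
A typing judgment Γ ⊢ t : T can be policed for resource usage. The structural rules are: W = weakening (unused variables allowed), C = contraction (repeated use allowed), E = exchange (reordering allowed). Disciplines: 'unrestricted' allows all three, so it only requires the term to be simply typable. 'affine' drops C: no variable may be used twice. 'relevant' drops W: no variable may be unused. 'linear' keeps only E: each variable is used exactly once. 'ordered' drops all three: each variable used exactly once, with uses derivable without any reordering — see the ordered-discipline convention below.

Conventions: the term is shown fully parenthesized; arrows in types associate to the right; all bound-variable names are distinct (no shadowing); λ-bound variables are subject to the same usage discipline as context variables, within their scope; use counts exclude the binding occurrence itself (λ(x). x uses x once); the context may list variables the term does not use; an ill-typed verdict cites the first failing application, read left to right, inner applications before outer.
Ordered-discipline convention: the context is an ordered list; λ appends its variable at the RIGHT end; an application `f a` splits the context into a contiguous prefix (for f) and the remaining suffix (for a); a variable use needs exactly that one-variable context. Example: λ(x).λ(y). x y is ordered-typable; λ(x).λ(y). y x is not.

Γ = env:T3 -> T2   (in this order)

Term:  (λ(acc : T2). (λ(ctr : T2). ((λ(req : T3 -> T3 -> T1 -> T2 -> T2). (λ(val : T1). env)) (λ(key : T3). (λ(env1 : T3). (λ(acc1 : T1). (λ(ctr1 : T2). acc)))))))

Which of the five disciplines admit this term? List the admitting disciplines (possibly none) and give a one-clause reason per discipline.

admitting disciplines: affine, unrestricted
use counts: env ×1; acc (bound) ×1; ctr (bound) ×0; req (bound) ×0; val (bound) ×0; key (bound) ×0; env1 (bound) ×0; acc1 (bound) ×0; ctr1 (bound) ×0
order of uses: env, acc
typing: well-typed at T2 -> T2 -> T1 -> T3 -> T2
ordered: ✗, needs weakening: ctr, req, val, key, env1, acc1, ctr1 unused
linear: ✗, needs weakening: ctr, req, val, key, env1, acc1, ctr1 unused
affine: ✓, no duplicate uses among env, acc, ctr, req, val, key, env1, acc1, ctr1
relevant: ✗, needs weakening: ctr, req, val, key, env1, acc1, ctr1 unused
unrestricted: ✓, typability at T2 -> T2 -> T1 -> T3 -> T2 is all that's needed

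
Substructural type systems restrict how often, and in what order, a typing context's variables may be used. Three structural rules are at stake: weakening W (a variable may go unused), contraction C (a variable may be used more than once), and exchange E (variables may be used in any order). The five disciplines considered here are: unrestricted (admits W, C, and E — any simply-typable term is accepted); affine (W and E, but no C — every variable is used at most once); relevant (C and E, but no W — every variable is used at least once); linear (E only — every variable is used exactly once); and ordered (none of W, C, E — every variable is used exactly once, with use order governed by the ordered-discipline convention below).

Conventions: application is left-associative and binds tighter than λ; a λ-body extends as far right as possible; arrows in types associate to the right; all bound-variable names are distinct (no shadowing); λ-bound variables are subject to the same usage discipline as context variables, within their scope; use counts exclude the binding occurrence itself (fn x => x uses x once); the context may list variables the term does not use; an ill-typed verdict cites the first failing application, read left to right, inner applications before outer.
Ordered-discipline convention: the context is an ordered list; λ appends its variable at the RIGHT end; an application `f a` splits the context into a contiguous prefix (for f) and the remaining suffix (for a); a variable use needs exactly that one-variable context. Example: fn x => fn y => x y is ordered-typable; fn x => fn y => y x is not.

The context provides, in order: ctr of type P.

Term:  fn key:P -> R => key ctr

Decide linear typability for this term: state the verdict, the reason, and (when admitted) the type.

yes — single use per variable (ctr, key); term : (P -> R) -> R
variable uses: ctr: 1; key (λ-bound): 1
uses in reading order: key, ctr
typing: well-typed at (P -> R) -> R
summary: ordered ✗; linear ✓; affine ✓; relevant ✓; unrestricted ✓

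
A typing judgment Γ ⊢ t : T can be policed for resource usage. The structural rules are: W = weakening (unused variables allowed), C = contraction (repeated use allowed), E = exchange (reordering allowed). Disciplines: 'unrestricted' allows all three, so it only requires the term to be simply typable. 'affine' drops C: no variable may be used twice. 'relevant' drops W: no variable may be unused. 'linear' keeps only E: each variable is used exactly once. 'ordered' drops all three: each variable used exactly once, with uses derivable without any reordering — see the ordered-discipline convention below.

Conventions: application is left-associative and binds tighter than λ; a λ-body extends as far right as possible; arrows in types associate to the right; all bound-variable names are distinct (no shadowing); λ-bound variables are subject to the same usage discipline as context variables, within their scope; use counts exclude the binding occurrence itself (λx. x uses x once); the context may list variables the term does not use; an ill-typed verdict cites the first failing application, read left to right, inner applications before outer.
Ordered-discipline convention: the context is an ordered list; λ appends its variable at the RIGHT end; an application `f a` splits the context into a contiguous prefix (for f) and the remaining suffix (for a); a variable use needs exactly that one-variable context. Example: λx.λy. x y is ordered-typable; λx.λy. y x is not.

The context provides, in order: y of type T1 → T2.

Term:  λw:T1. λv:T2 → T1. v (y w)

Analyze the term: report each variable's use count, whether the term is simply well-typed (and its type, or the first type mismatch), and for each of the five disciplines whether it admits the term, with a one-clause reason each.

usage: y: 1×, w (bound): 1×, v (bound): 1×
use order (left to right): v, y, w
typing: well-typed — term : T1 → (T2 → T1) → T1
ordered: ✗, no contiguous prefix/suffix split fits v, y, w
linear: ✓, exactly-once usage across y, w, v
affine: ✓, y, w, v: no repeats, contraction unneeded
relevant: ✓, none of y, w, v goes unused
unrestricted: ✓, simply typable at T1 → (T2 → T1) → T1; W, C, E all held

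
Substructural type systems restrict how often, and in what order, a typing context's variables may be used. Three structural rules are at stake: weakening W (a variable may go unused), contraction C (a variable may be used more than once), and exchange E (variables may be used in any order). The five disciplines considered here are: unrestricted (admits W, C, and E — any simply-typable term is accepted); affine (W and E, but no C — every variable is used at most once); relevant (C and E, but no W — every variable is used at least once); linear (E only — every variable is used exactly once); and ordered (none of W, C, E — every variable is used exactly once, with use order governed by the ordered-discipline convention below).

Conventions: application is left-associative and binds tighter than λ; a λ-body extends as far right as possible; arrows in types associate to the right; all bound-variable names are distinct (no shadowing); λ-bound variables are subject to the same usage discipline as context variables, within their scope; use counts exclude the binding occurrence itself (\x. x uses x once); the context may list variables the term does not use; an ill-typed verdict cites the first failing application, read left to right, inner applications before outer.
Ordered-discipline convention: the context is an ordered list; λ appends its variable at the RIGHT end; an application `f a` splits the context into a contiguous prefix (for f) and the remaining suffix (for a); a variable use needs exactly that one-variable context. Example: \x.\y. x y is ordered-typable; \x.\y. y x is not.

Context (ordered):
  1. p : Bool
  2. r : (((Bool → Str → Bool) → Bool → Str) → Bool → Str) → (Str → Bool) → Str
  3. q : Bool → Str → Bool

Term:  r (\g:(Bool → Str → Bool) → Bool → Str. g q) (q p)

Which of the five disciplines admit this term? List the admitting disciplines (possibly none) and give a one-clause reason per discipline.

accepted by: relevant, unrestricted
usage: p=1; r=1; q=2; g (bound)=1
uses in reading order: r, g, q, q, p
typing: well-typed — term : Str
ordered: ✗ — repeated use of q ×2
linear: ✗ — repeated use of q ×2
affine: ✗ — repeated use of q ×2
relevant: ✓ — at least one use each (p, r, q, g)
unrestricted: ✓ — typability at Str is all that's needed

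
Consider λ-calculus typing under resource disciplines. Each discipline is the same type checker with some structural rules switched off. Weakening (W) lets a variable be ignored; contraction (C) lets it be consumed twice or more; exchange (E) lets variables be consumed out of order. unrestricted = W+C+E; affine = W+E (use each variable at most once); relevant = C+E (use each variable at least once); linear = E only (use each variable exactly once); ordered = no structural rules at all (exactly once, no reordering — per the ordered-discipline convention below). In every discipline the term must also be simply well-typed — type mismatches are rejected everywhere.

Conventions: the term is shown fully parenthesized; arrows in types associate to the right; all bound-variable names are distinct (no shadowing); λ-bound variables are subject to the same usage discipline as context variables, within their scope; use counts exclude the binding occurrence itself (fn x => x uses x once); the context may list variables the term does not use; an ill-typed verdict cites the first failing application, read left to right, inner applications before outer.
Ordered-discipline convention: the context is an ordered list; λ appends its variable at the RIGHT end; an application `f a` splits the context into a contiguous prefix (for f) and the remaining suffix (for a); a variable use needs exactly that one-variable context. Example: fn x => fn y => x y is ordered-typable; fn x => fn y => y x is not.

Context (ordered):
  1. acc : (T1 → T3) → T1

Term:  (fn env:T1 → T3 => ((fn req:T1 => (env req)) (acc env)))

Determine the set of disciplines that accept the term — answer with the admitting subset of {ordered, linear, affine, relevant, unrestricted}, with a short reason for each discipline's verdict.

admitted by: relevant, unrestricted
counts: acc: 1×, env (λ-bound): 2×, req (λ-bound): 1×
use order (left to right): env, req, acc, env
typing: ✓ — (T1 → T3) → T3
ordered: ✗, repeated use of env ×2
linear: ✗, repeated use of env ×2
affine: ✗, repeated use of env ×2
relevant: ✓, every one of acc, env, req appears
unrestricted: ✓, well-typed at (T1 → T3) → T3; no restrictions here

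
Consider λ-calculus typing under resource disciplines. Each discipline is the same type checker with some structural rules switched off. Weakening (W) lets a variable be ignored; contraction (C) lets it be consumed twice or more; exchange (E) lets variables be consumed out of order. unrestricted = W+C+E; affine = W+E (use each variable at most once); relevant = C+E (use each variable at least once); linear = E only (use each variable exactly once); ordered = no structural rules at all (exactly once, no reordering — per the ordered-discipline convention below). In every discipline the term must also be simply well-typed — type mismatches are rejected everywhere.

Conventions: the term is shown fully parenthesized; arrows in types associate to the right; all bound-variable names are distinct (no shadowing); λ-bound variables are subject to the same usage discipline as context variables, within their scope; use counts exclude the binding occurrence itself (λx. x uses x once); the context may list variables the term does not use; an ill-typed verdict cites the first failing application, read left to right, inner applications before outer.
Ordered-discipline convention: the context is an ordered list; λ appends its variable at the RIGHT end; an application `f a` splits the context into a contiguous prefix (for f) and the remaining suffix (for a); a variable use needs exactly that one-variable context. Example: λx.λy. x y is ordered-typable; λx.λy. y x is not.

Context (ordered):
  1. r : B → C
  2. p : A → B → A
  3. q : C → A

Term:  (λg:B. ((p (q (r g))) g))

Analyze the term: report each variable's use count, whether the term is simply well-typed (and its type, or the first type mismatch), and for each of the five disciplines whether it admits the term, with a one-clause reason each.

counts: r ×1, p ×1, q ×1, g (bound) ×2
order of uses: p, q, r, g, g
typing: well-typed at B → A
ordered ✗ (needs contraction — g ×2)
linear ✗ (needs contraction — g ×2)
affine ✗ (needs contraction — g ×2)
relevant ✓ (at least one use each (r, p, q, g))
unrestricted ✓ (well-typed at B → A; no restrictions here)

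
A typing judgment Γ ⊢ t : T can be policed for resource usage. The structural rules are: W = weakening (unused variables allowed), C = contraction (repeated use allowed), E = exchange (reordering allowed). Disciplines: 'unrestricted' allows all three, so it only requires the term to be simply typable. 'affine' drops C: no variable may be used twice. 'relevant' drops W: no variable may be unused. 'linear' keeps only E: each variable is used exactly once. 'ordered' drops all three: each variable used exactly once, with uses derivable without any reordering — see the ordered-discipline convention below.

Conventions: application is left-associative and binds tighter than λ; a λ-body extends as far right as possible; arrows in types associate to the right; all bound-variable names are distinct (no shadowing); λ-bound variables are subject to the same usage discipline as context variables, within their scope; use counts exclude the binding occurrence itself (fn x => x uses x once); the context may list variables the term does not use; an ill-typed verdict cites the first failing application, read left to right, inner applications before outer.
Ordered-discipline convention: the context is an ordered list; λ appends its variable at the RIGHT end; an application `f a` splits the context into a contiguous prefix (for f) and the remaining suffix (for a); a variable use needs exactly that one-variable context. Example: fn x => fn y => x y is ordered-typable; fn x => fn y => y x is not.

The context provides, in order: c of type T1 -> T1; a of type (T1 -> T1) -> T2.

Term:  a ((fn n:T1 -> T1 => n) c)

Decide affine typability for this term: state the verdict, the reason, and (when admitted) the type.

yes — c, a, n: no repeats, contraction unneeded; term : T2
variable uses: c: 1×, a: 1×, n [bound]: 1×
left-to-right use order: a, n, c
typing: well-typed — term : T2
across the five disciplines: ordered ✗, linear ✓, affine ✓, relevant ✓, unrestricted ✓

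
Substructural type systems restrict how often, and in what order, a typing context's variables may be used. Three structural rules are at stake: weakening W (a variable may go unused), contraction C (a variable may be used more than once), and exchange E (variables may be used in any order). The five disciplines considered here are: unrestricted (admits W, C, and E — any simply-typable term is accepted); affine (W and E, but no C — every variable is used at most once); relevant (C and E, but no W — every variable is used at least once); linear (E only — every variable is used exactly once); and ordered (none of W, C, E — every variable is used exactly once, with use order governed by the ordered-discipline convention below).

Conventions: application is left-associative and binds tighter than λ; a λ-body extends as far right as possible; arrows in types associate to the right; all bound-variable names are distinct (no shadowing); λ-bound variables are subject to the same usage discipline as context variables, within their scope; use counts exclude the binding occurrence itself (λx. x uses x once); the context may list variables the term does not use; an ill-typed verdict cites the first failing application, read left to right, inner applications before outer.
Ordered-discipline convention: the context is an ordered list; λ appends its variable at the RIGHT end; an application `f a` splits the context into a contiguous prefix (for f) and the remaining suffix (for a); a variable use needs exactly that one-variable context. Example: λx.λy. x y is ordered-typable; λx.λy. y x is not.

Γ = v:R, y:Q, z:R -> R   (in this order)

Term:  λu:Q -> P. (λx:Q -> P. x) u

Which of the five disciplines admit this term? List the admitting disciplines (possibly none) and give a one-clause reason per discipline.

admitted by: affine, unrestricted
variable uses: v ×0, y ×0, z ×0, u (bound) ×1, x (bound) ×1
left-to-right use order: x, u
typing: ✓ — (Q -> P) -> Q -> P
ordered: ✗, v, y, z left unused
linear: ✗, v, y, z left unused
affine: ✓, no duplicate uses among v, y, z, u, x
relevant: ✗, v, y, z left unused
unrestricted: ✓, typability at (Q -> P) -> Q -> P is all that's needed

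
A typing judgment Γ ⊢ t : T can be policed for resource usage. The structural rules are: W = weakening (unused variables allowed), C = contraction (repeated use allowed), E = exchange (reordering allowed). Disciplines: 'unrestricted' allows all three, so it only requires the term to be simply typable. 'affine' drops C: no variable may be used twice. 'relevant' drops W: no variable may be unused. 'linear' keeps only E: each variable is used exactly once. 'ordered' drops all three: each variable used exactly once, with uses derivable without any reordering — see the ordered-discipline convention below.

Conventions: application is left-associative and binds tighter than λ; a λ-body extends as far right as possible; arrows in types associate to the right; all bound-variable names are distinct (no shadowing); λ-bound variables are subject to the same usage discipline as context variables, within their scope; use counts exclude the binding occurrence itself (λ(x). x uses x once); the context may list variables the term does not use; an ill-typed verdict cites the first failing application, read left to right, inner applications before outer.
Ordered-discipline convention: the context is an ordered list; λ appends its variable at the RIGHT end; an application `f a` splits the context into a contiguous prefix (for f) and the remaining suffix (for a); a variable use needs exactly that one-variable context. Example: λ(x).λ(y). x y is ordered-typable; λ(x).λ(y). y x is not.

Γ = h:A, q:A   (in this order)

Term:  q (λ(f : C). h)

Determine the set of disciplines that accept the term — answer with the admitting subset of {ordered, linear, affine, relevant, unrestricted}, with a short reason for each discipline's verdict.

admitted by: none
usage: h: 1, q: 1, f [bound]: 0
order of uses: q, h
typing: ill-typed: applying a non-function (A)
ordered: ✗ — a type mismatch blocks all five
linear: ✗ — the type mismatch rejects it
affine: ✗ — not simply typable
relevant: ✗ — fails simple typing
unrestricted: ✗ — a type mismatch blocks all five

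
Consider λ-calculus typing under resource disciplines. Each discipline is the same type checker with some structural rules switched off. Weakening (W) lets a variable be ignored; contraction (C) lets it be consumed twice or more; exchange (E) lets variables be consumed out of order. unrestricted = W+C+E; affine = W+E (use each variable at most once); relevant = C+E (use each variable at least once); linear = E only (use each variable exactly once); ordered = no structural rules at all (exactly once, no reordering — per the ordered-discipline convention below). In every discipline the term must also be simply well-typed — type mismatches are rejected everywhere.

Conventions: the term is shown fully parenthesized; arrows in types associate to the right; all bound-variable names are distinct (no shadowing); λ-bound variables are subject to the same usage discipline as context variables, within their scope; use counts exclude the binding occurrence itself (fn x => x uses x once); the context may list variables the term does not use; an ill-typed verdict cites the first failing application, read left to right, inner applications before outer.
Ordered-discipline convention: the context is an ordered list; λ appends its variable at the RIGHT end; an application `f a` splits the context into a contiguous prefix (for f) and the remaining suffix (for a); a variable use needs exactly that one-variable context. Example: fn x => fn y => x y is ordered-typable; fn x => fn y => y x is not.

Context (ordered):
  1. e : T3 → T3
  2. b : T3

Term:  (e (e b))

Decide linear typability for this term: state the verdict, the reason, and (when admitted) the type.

no — needs contraction — e ×2
counts: e ×2, b ×1
left-to-right use order: e, e, b
typing: well-typed — term : T3
across the five disciplines: ordered ✗ | linear ✗ | affine ✗ | relevant ✓ | unrestricted ✓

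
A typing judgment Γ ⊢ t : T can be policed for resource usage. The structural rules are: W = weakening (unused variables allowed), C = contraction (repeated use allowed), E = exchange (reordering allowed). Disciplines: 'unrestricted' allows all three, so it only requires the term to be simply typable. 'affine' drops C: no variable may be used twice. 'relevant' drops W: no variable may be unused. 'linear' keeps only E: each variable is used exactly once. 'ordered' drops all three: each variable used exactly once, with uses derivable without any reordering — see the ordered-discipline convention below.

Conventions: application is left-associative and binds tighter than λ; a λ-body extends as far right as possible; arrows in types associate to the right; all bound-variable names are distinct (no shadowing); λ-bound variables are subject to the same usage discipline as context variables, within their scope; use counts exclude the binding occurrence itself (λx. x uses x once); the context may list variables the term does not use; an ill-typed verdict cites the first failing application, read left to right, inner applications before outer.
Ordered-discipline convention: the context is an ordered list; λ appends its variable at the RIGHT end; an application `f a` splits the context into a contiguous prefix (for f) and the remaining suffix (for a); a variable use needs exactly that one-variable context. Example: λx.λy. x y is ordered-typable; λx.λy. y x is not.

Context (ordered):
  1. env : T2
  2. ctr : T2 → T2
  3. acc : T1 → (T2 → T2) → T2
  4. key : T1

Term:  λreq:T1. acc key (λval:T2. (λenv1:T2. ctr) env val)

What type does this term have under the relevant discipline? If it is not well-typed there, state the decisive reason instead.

not well-typed under relevant — req, env1 never used (weakening)
variable uses: env ×1; ctr ×1; acc ×1; key ×1; req (λ-bound) ×0; val (λ-bound) ×1; env1 (λ-bound) ×0
uses in reading order: acc, key, ctr, env, val
typing: ✓ — T1 → T2
per-discipline verdicts: ordered ✗ | linear ✗ | affine ✓ | relevant ✗ | unrestricted ✓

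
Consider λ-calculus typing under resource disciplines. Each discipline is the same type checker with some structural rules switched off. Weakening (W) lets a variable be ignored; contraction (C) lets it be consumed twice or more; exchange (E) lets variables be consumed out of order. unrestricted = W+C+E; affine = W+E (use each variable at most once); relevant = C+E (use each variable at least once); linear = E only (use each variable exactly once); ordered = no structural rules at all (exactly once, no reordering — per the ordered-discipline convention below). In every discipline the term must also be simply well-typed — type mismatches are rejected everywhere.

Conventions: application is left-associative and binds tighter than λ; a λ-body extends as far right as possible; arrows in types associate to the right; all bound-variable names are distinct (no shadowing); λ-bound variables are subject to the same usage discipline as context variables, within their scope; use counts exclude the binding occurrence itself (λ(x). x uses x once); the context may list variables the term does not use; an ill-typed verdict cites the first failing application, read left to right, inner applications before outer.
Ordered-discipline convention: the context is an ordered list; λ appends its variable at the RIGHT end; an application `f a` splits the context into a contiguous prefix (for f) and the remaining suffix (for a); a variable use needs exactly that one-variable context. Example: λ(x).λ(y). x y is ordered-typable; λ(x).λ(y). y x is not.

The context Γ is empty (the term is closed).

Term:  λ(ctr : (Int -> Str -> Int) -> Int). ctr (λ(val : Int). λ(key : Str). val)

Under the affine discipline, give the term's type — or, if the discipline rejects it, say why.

term : ((Int -> Str -> Int) -> Int) -> Int
usage: ctr (bound) ×1; val (bound) ×1; key (bound) ×0
left-to-right use order: ctr, val
typing: well-typed at ((Int -> Str -> Int) -> Int) -> Int
summary: ordered ✗ · linear ✗ · affine ✓ · relevant ✗ · unrestricted ✓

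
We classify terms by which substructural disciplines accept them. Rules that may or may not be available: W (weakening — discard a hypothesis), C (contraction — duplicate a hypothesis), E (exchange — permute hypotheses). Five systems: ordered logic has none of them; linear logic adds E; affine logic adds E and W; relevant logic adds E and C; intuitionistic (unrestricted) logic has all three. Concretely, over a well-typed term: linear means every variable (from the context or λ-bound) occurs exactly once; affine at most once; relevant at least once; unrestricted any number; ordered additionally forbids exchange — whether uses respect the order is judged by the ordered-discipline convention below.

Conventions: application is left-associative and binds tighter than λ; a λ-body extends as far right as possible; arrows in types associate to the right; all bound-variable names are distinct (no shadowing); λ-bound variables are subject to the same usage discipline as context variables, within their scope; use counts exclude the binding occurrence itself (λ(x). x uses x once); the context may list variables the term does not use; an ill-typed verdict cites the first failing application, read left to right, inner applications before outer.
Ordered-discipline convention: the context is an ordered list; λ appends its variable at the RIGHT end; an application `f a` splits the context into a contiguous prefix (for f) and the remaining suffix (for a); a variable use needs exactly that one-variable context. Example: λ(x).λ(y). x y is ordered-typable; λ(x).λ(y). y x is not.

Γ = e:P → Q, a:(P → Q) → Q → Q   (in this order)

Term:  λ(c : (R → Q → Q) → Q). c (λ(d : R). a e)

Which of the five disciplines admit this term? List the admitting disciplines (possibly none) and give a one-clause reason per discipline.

admitted by: affine, unrestricted
counts: e: 1×, a: 1×, c (λ-bound): 1×, d (λ-bound): 0×
uses in reading order: c, a, e
typing: ✓ — ((R → Q → Q) → Q) → Q
ordered: ✗ — needs weakening: d unused
linear: ✗ — needs weakening: d unused
affine: ✓ — no duplicate uses among e, a, c, d
relevant: ✗ — needs weakening: d unused
unrestricted: ✓ — type-checks (((R → Q → Q) → Q) → Q) and nothing is barred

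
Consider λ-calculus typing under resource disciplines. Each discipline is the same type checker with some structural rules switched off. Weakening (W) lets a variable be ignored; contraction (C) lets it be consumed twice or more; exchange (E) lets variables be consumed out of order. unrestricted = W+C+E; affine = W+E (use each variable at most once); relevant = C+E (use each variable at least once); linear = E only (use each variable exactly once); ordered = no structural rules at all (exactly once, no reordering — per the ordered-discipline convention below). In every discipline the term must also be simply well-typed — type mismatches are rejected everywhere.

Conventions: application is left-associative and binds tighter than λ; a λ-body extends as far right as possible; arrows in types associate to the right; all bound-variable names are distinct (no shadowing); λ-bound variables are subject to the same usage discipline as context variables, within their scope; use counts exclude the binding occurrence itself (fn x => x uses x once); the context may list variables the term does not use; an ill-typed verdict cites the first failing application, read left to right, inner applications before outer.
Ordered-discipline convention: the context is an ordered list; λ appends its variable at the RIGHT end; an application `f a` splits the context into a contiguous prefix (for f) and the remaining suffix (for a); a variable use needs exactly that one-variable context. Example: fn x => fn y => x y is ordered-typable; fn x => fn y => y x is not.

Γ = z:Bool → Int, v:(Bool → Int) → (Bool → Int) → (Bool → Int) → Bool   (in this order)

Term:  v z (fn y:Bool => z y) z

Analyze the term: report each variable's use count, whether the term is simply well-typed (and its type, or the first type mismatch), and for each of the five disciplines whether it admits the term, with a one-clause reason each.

variable uses: z: 3; v: 1; y (bound): 1
uses in reading order: v, z, z, y, z
typing: well-typed — term : Bool
ordered ✗ (z ×3 used more than once (contraction))
linear ✗ (z ×3 used more than once (contraction))
affine ✗ (z ×3 used more than once (contraction))
relevant ✓ (none of z, v, y goes unused)
unrestricted ✓ (simply typable at Bool; W, C, E all held)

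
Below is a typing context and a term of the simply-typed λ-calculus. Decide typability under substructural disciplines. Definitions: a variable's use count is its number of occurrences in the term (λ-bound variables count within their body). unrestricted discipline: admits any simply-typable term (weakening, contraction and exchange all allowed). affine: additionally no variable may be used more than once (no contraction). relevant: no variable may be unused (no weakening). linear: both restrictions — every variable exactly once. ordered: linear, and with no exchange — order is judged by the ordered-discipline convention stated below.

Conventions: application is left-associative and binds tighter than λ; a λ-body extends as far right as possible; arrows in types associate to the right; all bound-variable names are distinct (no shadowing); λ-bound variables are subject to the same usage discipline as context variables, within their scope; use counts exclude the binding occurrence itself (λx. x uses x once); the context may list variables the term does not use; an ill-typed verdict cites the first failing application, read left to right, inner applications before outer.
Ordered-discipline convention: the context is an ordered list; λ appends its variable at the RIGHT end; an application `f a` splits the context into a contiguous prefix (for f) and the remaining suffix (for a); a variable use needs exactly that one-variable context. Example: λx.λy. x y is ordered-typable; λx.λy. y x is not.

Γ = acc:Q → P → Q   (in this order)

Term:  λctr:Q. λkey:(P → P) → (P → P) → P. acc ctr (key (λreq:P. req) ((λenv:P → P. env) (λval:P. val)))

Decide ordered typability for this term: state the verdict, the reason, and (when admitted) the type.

yes — acc, ctr, key, req, env, val: once each, no exchange needed; term : Q → ((P → P) → (P → P) → P) → Q
variable uses: acc: 1, ctr (λ-bound): 1, key (λ-bound): 1, req (λ-bound): 1, env (λ-bound): 1, val (λ-bound): 1
uses in reading order: acc, ctr, key, req, env, val
typing: well-typed — term : Q → ((P → P) → (P → P) → P) → Q
across the five disciplines: ordered ✓, linear ✓, affine ✓, relevant ✓, unrestricted ✓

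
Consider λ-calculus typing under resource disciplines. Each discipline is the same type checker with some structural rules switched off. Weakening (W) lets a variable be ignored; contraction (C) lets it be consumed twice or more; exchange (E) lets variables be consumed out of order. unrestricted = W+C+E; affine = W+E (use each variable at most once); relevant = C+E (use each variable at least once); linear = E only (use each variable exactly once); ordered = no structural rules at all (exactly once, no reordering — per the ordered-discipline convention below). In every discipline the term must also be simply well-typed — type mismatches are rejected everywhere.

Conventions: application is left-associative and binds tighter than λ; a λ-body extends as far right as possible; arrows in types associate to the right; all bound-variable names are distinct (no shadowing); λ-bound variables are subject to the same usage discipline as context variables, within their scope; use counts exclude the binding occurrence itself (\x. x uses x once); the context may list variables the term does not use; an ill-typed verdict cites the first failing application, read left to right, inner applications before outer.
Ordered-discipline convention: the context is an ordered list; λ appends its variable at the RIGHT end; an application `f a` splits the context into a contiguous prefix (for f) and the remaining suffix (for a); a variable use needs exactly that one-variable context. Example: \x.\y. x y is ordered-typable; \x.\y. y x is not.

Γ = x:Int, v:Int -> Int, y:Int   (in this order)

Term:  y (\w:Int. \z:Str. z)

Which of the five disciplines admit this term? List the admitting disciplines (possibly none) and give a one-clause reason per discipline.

accepted by: none
usage: x ×0; v ×0; y ×1; w [bound] ×0; z [bound] ×1
order of uses: y, z
typing: ill-typed: non-arrow in function slot: Int
ordered ✗ (not simply typable)
linear ✗ (fails simple typing)
affine ✗ (a type mismatch blocks all five)
relevant ✗ (the type mismatch rejects it)
unrestricted ✗ (not simply typable)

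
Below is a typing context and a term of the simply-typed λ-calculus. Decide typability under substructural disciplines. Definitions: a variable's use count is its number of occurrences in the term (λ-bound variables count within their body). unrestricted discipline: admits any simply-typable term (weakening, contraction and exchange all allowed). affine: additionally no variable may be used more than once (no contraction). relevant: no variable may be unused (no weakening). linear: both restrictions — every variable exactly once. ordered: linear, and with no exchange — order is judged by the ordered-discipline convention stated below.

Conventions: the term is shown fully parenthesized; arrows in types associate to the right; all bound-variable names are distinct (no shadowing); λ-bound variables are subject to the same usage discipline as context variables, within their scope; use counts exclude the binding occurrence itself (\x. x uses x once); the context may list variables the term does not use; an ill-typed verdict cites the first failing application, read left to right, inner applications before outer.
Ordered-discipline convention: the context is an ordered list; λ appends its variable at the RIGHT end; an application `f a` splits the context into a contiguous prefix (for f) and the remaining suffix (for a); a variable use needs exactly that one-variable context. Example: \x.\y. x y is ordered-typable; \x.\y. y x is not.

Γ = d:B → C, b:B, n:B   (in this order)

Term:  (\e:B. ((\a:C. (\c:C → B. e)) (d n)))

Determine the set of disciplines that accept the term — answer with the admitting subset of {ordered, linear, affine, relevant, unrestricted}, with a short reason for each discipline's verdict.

accepted by: affine, unrestricted
variable uses: d ×1, b ×0, n ×1, e (λ-bound) ×1, a (λ-bound) ×0, c (λ-bound) ×0
uses in reading order: e, d, n
typing: ✓ — B → (C → B) → B
ordered: ✗, b, a, c never used (weakening)
linear: ✗, b, a, c never used (weakening)
affine: ✓, at most one use each (d, b, n, e, a, c)
relevant: ✗, b, a, c never used (weakening)
unrestricted: ✓, simply typable at B → (C → B) → B; W, C, E all held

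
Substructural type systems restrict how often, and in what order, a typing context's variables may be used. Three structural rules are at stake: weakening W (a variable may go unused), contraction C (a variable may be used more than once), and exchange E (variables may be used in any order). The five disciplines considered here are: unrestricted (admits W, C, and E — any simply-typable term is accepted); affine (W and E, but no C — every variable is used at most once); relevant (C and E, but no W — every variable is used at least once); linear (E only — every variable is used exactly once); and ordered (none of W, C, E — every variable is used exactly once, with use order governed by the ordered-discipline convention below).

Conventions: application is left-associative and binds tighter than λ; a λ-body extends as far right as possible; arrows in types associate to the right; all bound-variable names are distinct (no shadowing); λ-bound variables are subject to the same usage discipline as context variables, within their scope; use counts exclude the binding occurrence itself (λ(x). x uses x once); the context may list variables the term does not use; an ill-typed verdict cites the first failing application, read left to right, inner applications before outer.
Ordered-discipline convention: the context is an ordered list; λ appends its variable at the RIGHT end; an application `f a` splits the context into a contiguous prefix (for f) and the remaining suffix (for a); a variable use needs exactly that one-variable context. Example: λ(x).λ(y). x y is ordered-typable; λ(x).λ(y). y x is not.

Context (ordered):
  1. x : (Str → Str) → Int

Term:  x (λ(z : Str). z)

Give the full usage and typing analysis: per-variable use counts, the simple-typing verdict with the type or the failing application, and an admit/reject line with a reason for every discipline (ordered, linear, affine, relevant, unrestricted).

counts: x ×1; z (λ-bound) ×1
order of uses: x, z
typing: the term checks, with type Int
ordered: ✓, one use each (x, z); ordered split holds
linear: ✓, exactly-once usage across x, z
affine: ✓, none of x, z used more than once
relevant: ✓, every one of x, z appears
unrestricted: ✓, type-checks (Int) and nothing is barred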